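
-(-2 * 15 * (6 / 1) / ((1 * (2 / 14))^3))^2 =-3811827600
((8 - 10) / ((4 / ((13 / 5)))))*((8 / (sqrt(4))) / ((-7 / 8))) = 208 / 35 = 5.94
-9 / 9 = -1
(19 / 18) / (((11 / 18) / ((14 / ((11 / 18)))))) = 4788 / 121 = 39.57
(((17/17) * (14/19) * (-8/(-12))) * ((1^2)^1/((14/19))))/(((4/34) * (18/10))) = 85/27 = 3.15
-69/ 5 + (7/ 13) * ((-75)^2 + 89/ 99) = 19404937/ 6435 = 3015.53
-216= -216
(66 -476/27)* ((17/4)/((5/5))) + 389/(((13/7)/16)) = 2496985/702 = 3556.96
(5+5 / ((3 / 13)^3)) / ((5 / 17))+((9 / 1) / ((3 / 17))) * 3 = 41939 / 27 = 1553.30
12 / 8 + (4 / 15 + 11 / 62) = 904 / 465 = 1.94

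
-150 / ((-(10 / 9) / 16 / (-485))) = -1047600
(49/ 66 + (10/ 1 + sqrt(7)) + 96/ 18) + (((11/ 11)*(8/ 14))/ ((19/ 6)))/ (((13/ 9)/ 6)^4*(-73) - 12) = sqrt(7) + 14679446027921/ 913979624250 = 18.71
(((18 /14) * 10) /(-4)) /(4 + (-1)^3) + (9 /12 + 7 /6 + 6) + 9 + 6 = 1835 /84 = 21.85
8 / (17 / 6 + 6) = 48 / 53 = 0.91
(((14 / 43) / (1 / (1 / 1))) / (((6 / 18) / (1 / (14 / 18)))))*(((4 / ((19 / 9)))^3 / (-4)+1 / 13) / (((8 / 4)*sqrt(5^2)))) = -3908871 / 19170905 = -0.20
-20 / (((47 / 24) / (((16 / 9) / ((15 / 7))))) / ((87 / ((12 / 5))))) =-129920 / 423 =-307.14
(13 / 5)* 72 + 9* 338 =16146 / 5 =3229.20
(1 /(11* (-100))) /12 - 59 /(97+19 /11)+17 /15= 426593 /796400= 0.54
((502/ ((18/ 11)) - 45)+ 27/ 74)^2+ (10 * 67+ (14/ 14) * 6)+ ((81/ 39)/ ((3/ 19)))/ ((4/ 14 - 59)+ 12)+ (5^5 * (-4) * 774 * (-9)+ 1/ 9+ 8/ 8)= 54771895477365661/ 628518852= 87144395.59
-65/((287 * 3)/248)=-16120/861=-18.72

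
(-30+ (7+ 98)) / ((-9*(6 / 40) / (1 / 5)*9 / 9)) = -11.11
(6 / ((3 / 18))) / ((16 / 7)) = 63 / 4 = 15.75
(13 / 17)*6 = 78 / 17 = 4.59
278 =278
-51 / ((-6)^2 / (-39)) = 221 / 4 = 55.25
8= 8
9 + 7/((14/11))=29/2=14.50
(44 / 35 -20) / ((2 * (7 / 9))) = -2952 / 245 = -12.05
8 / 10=4 / 5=0.80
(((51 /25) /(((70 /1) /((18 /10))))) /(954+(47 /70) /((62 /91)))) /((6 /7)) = 0.00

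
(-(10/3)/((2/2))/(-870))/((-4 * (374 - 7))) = -1/383148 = -0.00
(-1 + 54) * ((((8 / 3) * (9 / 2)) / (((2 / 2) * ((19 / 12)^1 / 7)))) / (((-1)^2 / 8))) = 427392 / 19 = 22494.32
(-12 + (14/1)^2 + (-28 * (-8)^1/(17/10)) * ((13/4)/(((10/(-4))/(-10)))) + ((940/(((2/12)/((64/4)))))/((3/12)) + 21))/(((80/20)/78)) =240588075/34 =7076119.85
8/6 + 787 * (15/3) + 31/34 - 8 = 3929.25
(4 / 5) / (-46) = -2 / 115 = -0.02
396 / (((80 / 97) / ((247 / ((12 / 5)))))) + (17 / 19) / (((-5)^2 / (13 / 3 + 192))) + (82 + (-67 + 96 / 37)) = 2195138609 / 44400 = 49440.06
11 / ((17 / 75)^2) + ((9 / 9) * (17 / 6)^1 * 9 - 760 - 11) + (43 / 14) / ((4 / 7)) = -1216169 / 2312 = -526.02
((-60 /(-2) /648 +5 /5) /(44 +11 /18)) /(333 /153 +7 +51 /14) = 119 /65043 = 0.00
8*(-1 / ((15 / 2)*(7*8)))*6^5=-5184 / 35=-148.11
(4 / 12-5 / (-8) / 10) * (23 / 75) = 437 / 3600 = 0.12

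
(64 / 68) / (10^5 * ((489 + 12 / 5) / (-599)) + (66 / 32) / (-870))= -44469760 / 3876163312013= -0.00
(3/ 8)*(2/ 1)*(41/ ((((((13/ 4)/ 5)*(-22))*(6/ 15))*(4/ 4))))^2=3151875/ 81796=38.53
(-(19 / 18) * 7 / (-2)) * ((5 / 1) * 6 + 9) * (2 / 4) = 1729 / 24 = 72.04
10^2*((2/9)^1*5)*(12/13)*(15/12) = 5000/39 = 128.21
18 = 18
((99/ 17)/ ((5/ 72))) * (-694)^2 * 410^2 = 115420869336960/ 17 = 6789462902174.12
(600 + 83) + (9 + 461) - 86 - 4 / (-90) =48017 / 45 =1067.04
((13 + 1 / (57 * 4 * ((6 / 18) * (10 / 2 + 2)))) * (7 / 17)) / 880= 0.01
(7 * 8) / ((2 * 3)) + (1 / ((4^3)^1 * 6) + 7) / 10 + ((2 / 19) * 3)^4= 1675371483 / 166810880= 10.04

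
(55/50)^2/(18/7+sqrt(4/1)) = 847/3200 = 0.26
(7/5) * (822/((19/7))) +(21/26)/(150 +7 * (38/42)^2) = 10274479593/24233170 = 423.98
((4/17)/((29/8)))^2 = 1024/243049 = 0.00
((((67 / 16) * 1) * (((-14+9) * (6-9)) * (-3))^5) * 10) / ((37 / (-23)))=1421789203125 / 296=4803341902.45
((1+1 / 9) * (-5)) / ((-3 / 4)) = 200 / 27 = 7.41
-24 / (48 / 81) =-81 / 2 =-40.50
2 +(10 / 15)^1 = 8 / 3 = 2.67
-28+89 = 61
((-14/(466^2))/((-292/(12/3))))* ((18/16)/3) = 21/63409552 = 0.00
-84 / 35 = -12 / 5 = -2.40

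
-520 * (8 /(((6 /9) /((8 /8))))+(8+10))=-15600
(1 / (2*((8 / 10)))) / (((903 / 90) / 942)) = 58.68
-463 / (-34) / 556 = 463 / 18904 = 0.02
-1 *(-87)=87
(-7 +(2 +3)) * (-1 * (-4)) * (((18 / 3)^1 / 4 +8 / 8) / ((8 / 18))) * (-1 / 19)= 45 / 19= 2.37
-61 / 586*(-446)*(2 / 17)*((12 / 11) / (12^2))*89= 1210667 / 328746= 3.68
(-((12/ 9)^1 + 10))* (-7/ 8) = 119/ 12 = 9.92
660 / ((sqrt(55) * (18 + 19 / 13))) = 4.57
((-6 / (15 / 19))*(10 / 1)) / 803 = -76 / 803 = -0.09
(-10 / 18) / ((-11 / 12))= 20 / 33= 0.61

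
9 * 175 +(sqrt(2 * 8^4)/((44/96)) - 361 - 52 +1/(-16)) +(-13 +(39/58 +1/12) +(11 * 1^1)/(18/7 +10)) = 1536 * sqrt(2)/11 +1601591/1392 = 1348.04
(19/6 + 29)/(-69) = -193/414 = -0.47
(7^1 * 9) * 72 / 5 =4536 / 5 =907.20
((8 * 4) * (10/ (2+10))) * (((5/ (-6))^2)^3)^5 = 4656612873077392578125/ 41451359947637504606208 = 0.11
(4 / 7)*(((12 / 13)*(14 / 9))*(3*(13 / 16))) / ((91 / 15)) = 0.33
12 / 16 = 3 / 4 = 0.75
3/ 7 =0.43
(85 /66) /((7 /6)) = 85 /77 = 1.10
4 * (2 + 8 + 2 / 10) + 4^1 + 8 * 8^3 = 20704 / 5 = 4140.80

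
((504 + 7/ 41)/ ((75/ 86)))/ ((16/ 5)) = 888853/ 4920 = 180.66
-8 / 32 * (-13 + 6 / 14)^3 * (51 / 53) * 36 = 312795648 / 18179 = 17206.43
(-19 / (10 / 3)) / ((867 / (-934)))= 8873 / 1445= 6.14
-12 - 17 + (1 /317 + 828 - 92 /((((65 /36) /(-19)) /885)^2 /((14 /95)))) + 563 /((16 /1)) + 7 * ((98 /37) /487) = -90809361125857213199 /77226550960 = -1175882646.54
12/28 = 3/7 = 0.43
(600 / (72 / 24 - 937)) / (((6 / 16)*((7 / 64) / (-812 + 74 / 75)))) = 124571648 / 9807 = 12702.32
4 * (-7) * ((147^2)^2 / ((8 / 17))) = -55566916839 / 2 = -27783458419.50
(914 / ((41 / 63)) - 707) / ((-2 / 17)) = -486115 / 82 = -5928.23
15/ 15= 1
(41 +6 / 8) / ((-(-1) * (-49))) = -167 / 196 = -0.85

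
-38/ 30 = -19/ 15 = -1.27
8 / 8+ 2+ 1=4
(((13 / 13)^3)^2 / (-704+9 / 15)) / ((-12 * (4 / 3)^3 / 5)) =225 / 900352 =0.00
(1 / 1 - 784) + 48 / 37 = -28923 / 37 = -781.70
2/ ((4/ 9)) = 9/ 2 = 4.50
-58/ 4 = -29/ 2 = -14.50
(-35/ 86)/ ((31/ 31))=-35/ 86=-0.41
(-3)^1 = -3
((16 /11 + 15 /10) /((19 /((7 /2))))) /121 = 455 /101156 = 0.00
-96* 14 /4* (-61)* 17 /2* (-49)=-8536584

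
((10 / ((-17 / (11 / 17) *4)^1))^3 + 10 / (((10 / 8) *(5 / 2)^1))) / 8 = 3088776957 / 7724022080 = 0.40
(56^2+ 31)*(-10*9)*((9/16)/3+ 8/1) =-18669465/8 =-2333683.12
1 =1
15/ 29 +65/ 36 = 2425/ 1044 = 2.32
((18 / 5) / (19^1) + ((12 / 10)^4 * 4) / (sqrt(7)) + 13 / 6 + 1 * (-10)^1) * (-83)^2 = -31061.61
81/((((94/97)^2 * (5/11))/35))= 58683933/8836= 6641.46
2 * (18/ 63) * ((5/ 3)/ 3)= 20/ 63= 0.32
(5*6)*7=210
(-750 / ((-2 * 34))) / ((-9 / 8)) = -9.80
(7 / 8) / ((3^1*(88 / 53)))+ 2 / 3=593 / 704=0.84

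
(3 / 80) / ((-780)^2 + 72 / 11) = 11 / 178465920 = 0.00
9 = 9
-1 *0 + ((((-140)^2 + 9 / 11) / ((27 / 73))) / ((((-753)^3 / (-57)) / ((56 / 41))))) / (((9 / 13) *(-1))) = -0.01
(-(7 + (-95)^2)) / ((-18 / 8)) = 36128 / 9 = 4014.22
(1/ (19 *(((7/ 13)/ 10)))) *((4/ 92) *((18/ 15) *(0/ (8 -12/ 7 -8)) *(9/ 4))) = 0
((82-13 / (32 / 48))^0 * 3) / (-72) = -1 / 24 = -0.04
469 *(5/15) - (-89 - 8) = 760/3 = 253.33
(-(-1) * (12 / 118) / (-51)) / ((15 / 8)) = -16 / 15045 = -0.00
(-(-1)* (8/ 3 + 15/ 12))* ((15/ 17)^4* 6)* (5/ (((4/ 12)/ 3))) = 107071875/ 167042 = 640.99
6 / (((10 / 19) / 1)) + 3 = 72 / 5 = 14.40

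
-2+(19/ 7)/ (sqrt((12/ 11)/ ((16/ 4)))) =-2+19*sqrt(33)/ 21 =3.20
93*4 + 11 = 383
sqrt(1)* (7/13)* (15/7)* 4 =60/13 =4.62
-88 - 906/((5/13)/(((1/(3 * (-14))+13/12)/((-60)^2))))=-22350707/252000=-88.69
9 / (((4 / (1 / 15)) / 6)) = 9 / 10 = 0.90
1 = 1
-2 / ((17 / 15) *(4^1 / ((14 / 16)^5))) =-252105 / 1114112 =-0.23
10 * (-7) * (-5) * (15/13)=5250/13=403.85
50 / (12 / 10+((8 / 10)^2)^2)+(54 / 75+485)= 6498554 / 12575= 516.78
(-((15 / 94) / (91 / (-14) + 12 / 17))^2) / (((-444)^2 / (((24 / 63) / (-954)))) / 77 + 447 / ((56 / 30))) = 0.00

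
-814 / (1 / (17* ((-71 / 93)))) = 982498 / 93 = 10564.49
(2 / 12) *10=5 / 3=1.67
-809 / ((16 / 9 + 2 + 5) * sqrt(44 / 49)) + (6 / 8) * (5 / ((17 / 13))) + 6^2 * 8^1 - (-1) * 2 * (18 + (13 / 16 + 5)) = 46035 / 136 - 50967 * sqrt(11) / 1738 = 241.23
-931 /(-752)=931 /752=1.24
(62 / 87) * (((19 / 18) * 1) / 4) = 589 / 3132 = 0.19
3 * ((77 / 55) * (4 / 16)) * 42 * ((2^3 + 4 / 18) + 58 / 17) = 8722 / 17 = 513.06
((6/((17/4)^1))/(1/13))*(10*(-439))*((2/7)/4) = -684840/119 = -5754.96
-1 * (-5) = 5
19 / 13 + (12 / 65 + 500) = 32607 / 65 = 501.65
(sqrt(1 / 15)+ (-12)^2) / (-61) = -144 / 61-sqrt(15) / 915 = -2.36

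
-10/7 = -1.43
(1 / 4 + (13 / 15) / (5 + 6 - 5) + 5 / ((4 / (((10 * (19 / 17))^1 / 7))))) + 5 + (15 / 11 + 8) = 3947549 / 235620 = 16.75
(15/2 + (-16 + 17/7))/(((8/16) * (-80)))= 17/112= 0.15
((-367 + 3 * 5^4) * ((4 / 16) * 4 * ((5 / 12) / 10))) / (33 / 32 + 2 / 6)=6032 / 131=46.05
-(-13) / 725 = 13 / 725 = 0.02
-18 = -18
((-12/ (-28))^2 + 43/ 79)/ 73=2818/ 282583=0.01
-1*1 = -1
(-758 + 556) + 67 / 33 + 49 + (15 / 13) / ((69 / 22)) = -1485988 / 9867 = -150.60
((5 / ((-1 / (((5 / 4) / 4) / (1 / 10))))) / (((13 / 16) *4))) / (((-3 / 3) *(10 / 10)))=125 / 26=4.81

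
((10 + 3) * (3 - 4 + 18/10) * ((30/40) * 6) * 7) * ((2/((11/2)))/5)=6552/275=23.83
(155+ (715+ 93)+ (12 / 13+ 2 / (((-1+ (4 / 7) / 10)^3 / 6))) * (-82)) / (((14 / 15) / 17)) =37544.72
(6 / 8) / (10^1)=3 / 40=0.08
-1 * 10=-10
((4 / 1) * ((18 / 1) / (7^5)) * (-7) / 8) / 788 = -9 / 1891988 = -0.00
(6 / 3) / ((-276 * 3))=-1 / 414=-0.00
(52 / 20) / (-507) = -1 / 195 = -0.01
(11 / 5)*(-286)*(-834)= 524752.80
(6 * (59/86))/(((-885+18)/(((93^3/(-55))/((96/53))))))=838408113/21871520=38.33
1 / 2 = 0.50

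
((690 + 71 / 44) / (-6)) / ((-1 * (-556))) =-30431 / 146784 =-0.21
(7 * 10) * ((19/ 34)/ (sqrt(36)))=665/ 102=6.52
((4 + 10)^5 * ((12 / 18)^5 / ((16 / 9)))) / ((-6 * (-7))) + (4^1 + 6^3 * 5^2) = 514556 / 81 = 6352.54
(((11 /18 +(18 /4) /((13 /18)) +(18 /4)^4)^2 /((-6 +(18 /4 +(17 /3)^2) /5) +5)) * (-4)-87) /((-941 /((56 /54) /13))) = 21335169800987 /2286800125272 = 9.33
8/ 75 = 0.11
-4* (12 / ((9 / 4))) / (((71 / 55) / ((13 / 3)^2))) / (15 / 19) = -2260544 / 5751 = -393.07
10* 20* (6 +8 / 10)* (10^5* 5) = 680000000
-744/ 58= -372/ 29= -12.83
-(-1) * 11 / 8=11 / 8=1.38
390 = 390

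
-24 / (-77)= 24 / 77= 0.31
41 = 41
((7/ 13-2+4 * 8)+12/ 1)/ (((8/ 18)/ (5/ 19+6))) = 592263/ 988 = 599.46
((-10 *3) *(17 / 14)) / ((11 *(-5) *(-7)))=-51 / 539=-0.09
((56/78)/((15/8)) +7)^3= 80565593759/200201625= 402.42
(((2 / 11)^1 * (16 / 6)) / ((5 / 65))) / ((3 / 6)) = 416 / 33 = 12.61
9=9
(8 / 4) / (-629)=-0.00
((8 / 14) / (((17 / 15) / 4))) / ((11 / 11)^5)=240 / 119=2.02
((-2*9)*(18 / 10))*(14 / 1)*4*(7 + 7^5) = -152536608 / 5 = -30507321.60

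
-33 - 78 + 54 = -57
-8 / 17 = -0.47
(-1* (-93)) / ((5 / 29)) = 2697 / 5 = 539.40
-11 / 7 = -1.57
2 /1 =2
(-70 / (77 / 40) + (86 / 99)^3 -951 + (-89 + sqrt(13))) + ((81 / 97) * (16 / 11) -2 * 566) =-2202.89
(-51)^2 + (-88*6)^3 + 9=-147195342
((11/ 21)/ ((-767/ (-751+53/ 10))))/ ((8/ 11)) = 902297/ 1288560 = 0.70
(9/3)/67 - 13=-868/67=-12.96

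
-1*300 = -300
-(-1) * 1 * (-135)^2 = 18225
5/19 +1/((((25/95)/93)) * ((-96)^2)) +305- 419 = -33181769/291840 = -113.70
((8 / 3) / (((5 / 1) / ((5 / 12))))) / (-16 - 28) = -1 / 198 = -0.01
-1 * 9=-9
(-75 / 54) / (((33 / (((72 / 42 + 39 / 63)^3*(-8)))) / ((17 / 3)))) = 583100 / 24057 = 24.24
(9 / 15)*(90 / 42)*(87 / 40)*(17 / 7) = 13311 / 1960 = 6.79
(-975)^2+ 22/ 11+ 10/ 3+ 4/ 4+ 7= 2851915/ 3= 950638.33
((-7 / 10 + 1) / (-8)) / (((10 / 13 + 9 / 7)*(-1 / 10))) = 273 / 1496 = 0.18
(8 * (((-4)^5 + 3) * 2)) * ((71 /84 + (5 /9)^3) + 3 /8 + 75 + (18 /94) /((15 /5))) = -299556043834 /239841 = -1248977.63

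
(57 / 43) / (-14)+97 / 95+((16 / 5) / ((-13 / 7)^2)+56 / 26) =38738003 / 9665110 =4.01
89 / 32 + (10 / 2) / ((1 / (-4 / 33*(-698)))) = 449657 / 1056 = 425.81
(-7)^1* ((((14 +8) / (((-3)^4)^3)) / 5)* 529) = -81466 / 2657205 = -0.03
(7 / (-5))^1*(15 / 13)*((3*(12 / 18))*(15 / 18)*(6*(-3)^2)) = -1890 / 13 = -145.38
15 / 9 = 1.67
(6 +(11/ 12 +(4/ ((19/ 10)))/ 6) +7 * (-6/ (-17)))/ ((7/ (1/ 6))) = 37745/ 162792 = 0.23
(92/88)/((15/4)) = 46/165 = 0.28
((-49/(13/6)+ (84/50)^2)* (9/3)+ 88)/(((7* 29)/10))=465092/329875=1.41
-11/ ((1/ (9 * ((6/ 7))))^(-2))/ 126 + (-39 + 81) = 2204419/ 52488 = 42.00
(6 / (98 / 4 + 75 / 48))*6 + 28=4084 / 139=29.38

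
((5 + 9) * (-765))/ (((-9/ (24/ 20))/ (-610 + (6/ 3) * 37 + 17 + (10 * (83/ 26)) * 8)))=-4893756/ 13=-376442.77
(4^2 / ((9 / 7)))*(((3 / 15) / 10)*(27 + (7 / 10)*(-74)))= -6944 / 1125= -6.17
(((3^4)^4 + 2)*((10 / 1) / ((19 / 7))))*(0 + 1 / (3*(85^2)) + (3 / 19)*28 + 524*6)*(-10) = -4329088321631276 / 867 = -4993181455168.72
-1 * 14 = -14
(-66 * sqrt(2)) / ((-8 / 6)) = 99 * sqrt(2) / 2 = 70.00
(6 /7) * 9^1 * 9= 486 /7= 69.43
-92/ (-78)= 46/ 39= 1.18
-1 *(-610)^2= -372100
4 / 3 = 1.33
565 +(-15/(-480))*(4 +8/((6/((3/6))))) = 27127/48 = 565.15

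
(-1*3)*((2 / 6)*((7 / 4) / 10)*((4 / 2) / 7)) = -1 / 20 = -0.05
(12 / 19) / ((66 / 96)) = 192 / 209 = 0.92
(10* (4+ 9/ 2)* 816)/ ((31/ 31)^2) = 69360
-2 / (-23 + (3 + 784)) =-1 / 382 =-0.00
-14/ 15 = -0.93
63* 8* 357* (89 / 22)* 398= 3186704808 / 11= 289700437.09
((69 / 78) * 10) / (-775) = -23 / 2015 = -0.01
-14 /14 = -1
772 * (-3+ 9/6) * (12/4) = -3474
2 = 2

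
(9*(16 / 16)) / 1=9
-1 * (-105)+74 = 179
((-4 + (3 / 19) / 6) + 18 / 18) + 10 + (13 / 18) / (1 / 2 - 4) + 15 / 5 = 9.82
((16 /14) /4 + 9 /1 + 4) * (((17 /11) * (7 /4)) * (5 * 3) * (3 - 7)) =-23715 /11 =-2155.91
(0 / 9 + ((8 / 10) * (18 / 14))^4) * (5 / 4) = 419904 / 300125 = 1.40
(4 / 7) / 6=2 / 21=0.10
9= 9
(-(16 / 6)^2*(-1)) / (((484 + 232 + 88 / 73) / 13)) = 15184 / 117801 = 0.13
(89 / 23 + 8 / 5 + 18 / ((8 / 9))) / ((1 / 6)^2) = 106479 / 115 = 925.90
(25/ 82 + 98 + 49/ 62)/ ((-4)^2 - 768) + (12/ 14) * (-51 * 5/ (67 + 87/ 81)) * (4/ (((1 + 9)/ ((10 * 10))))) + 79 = -152372700903/ 3074304968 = -49.56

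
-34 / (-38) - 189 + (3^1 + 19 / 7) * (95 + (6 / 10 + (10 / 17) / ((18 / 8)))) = 7319014 / 20349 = 359.67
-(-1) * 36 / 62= 18 / 31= 0.58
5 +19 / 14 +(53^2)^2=7890487.36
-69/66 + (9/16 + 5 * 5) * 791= 3558525/176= 20218.89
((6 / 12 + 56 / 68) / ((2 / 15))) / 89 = 675 / 6052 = 0.11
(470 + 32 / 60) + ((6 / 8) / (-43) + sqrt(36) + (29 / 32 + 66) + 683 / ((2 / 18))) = 138090313 / 20640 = 6690.42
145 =145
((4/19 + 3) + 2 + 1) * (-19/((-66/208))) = 12272/33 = 371.88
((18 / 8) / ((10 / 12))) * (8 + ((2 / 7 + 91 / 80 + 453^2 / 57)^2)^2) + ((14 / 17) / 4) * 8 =989810362476940634755722029736619 / 2178790300467200000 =454293541817537.32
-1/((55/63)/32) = -2016/55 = -36.65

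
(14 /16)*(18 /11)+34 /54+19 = 25021 /1188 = 21.06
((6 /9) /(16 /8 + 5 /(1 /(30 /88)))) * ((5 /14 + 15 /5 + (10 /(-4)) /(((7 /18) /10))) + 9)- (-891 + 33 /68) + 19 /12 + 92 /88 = 1131440575 /1280202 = 883.80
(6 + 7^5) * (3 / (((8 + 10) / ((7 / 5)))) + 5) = 2639641 / 30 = 87988.03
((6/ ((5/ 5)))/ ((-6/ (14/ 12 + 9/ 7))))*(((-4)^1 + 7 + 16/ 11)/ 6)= -721/ 396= -1.82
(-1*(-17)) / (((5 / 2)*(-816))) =-1 / 120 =-0.01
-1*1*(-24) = 24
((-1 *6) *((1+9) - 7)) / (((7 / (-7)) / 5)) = 90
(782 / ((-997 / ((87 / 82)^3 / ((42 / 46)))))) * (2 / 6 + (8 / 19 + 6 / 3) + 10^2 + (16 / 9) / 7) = -27043642484377 / 255891818588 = -105.68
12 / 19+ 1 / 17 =0.69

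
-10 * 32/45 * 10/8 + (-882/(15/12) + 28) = -30892/45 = -686.49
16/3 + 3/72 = 43/8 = 5.38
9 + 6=15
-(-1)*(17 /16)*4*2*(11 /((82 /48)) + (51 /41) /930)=1391569 /25420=54.74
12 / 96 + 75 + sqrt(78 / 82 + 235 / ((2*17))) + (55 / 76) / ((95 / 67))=sqrt(15279634) / 1394 + 218435 / 2888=78.44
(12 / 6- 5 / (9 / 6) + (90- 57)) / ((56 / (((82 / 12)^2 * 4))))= 159695 / 1512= 105.62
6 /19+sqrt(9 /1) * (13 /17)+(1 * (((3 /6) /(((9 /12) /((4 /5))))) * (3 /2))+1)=7122 /1615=4.41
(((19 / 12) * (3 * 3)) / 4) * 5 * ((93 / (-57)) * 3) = -1395 / 16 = -87.19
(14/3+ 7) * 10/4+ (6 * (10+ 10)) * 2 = 1615/6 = 269.17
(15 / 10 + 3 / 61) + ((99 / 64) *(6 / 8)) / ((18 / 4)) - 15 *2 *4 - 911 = -8035939 / 7808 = -1029.19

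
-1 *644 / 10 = -64.40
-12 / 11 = -1.09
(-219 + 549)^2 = 108900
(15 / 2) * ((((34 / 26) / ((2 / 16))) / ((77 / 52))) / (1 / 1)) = 4080 / 77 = 52.99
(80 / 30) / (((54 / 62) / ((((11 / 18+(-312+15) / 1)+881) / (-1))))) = -1304852 / 729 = -1789.92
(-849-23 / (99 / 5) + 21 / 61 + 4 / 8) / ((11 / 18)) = -10258055 / 7381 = -1389.79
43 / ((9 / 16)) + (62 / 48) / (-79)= 434723 / 5688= 76.43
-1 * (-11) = 11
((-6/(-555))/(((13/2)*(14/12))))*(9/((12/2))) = 0.00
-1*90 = -90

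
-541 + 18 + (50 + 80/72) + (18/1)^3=48241/9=5360.11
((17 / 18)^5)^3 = 2862423051509815793 / 6746640616477458432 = 0.42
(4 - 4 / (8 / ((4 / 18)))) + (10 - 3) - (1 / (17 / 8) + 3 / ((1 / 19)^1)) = -7127 / 153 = -46.58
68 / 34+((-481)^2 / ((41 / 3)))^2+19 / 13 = 6262765817202 / 21853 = 286586089.65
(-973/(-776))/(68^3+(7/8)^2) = 7784/1951998609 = 0.00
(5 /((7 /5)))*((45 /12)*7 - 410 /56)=6625 /98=67.60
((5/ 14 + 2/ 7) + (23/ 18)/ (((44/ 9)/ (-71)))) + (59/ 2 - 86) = -45839/ 616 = -74.41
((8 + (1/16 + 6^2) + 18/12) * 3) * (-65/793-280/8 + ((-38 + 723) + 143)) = 6611301/61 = 108381.98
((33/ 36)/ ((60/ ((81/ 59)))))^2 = 9801/ 22278400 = 0.00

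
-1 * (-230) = 230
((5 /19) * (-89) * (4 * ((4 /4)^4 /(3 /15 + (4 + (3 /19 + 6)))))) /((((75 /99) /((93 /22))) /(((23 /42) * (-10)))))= 317285 /1148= 276.38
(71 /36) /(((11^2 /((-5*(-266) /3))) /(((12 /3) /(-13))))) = -94430 /42471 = -2.22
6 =6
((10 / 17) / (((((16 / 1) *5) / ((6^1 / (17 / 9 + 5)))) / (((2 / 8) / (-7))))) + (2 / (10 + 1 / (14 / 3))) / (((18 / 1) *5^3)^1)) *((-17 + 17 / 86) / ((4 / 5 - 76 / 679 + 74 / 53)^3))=1522873851951294463145 / 5791812479216510483962368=0.00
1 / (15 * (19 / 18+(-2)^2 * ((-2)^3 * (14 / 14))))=-6 / 2785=-0.00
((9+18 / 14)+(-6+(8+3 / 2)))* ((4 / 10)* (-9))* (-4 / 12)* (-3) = -1737 / 35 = -49.63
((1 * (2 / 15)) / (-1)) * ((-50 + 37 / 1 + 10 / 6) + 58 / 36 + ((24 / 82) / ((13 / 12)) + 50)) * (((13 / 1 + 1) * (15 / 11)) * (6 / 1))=-10892476 / 17589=-619.28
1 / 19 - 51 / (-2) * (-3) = -2905 / 38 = -76.45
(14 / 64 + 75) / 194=2407 / 6208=0.39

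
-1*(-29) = 29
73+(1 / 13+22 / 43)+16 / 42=868328 / 11739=73.97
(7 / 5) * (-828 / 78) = -14.86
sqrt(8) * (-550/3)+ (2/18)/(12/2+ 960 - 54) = 1/8208 - 1100 * sqrt(2)/3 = -518.54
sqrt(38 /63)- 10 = -10 + sqrt(266) /21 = -9.22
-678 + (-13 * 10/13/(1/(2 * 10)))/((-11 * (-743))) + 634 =-359812/8173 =-44.02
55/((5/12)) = 132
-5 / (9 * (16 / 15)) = -25 / 48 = -0.52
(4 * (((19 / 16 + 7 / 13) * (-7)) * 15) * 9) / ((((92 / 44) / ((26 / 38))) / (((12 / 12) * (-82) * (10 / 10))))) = 153004005 / 874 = 175061.79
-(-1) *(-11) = -11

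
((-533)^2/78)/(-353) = -21853/2118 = -10.32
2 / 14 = 1 / 7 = 0.14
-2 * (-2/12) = 1/3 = 0.33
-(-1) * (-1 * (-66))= 66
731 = 731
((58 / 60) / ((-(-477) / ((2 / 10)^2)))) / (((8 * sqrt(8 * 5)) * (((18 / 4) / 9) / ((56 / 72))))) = 203 * sqrt(10) / 257580000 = 0.00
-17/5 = -3.40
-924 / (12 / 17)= -1309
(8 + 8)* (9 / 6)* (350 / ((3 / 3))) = 8400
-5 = -5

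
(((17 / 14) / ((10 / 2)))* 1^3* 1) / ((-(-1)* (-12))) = -17 / 840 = -0.02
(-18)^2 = 324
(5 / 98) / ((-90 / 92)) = -23 / 441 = -0.05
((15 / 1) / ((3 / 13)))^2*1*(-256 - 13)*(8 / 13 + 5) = -6382025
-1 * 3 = -3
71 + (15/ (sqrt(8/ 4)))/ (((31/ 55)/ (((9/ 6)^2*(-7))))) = 71- 51975*sqrt(2)/ 248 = -225.39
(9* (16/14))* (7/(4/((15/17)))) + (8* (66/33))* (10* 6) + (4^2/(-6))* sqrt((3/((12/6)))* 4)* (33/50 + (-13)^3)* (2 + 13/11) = 16590/17 + 3074876* sqrt(6)/165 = 46623.62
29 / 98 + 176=17277 / 98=176.30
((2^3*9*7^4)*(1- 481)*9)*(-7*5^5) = 16336404000000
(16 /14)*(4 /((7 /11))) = 352 /49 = 7.18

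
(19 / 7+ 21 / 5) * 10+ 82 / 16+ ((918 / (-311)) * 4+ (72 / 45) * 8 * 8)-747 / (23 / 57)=-3377589549 / 2002840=-1686.40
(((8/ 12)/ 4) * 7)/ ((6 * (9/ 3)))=7/ 108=0.06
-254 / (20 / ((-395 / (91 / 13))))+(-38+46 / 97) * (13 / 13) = 679.12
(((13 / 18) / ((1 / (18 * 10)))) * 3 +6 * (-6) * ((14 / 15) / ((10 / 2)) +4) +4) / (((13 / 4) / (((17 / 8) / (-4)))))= -51697 / 1300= -39.77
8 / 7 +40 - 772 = -5116 / 7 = -730.86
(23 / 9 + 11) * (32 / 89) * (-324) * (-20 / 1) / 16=175680 / 89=1973.93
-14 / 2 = -7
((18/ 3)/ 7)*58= 348/ 7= 49.71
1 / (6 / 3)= 1 / 2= 0.50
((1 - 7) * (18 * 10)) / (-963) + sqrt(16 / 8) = 120 / 107 + sqrt(2) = 2.54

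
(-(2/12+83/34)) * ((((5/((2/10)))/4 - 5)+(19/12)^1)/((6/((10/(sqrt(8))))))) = -665 * sqrt(2)/216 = -4.35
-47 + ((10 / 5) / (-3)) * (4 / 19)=-2687 / 57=-47.14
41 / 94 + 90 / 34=4927 / 1598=3.08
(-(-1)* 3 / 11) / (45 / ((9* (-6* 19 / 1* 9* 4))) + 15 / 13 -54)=-160056 / 31014643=-0.01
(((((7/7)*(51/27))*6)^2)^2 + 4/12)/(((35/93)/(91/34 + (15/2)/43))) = 12333485036/98685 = 124978.32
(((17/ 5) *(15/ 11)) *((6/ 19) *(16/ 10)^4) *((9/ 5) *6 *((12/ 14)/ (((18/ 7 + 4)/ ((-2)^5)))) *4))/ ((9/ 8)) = -23102226432/ 15021875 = -1537.91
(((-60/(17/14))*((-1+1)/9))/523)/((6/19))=0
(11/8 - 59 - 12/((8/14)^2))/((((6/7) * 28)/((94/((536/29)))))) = -20.00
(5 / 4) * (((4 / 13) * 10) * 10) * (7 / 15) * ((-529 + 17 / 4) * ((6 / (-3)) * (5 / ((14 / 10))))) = 2623750 / 39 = 67275.64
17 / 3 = 5.67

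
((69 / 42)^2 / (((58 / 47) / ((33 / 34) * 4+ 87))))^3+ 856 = 56688292613369747131271 / 7217702194121216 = 7854063.67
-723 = -723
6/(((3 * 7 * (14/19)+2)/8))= 228/83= 2.75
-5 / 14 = -0.36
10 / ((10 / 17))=17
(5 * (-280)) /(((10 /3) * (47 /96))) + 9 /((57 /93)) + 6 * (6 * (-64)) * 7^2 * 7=-706465863 /893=-791115.19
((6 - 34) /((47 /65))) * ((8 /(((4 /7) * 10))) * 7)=-379.49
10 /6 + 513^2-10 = 789482 /3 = 263160.67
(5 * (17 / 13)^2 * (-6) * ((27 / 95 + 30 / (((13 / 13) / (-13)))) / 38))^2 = 1030342013321481 / 3722098081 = 276817.53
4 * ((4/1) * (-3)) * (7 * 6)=-2016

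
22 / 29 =0.76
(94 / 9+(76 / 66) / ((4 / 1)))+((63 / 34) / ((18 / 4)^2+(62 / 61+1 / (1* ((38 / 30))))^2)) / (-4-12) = 18246069542903 / 1700884998648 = 10.73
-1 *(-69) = 69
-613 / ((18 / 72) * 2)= -1226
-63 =-63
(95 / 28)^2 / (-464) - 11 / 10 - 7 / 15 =-8684111 / 5456640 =-1.59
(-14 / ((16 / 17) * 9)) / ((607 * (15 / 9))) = -119 / 72840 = -0.00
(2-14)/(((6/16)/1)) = -32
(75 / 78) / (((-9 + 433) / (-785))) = -19625 / 11024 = -1.78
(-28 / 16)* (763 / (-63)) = 763 / 36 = 21.19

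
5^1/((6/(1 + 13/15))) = 1.56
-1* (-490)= 490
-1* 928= -928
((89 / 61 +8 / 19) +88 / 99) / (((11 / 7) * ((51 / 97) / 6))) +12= 32.11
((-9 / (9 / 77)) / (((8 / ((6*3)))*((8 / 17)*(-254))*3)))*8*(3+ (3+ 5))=43197 / 1016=42.52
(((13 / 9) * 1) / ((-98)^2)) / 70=13 / 6050520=0.00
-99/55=-9/5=-1.80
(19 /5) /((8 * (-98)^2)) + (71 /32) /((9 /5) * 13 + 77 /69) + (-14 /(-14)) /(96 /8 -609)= 172402011389 /1939787492160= 0.09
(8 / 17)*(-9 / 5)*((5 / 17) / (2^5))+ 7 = 8083 / 1156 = 6.99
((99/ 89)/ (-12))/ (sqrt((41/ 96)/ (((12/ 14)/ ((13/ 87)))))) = -0.34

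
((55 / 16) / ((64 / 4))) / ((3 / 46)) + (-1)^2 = 1649 / 384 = 4.29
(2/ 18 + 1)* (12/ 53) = 40/ 159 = 0.25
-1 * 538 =-538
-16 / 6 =-8 / 3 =-2.67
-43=-43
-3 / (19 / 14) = -2.21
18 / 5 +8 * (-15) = -582 / 5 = -116.40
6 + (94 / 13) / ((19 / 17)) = 3080 / 247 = 12.47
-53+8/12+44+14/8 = -79/12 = -6.58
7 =7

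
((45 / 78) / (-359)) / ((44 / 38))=-285 / 205348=-0.00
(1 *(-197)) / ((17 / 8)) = -1576 / 17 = -92.71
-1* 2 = -2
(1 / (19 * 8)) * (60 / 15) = 1 / 38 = 0.03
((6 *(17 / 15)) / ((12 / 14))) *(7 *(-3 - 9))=-3332 / 5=-666.40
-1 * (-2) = 2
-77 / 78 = -0.99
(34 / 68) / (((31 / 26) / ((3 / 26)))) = 3 / 62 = 0.05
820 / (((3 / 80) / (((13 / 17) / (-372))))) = -213200 / 4743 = -44.95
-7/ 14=-1/ 2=-0.50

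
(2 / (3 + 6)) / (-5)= -2 / 45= -0.04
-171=-171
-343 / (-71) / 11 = 343 / 781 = 0.44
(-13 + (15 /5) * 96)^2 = 75625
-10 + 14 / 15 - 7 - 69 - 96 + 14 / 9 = -8078 / 45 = -179.51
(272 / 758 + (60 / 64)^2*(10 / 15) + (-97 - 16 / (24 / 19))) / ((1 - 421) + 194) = 15822949 / 32891136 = 0.48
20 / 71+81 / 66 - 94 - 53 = -227257 / 1562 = -145.49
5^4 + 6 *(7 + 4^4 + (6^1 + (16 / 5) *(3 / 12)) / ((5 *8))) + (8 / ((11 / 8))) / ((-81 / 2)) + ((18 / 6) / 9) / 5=98185661 / 44550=2203.94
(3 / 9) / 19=1 / 57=0.02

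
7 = 7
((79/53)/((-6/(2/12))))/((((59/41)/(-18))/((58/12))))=93931/37524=2.50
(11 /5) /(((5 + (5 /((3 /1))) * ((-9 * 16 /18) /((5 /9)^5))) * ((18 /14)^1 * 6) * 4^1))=-9625 /33337224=-0.00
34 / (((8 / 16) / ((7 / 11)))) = 476 / 11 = 43.27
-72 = -72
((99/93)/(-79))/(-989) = 33/2422061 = 0.00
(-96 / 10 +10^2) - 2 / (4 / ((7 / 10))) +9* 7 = 3061 / 20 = 153.05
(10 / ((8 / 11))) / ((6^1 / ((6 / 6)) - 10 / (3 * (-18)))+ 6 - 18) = -1485 / 628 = -2.36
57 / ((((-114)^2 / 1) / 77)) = 77 / 228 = 0.34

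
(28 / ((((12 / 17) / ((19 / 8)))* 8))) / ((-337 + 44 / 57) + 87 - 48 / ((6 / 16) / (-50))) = 42959 / 22438016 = 0.00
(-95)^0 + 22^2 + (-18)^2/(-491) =484.34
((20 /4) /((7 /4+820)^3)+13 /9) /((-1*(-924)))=461681494619 /295334098869348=0.00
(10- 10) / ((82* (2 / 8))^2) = 0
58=58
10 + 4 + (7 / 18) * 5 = 287 / 18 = 15.94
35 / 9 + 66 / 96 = 659 / 144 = 4.58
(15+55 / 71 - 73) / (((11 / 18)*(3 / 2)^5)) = -260032 / 21087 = -12.33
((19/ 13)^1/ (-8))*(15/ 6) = -95/ 208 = -0.46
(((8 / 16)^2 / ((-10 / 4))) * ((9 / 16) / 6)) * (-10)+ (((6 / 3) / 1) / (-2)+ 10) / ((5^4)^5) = 286102294922163 / 3051757812500000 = 0.09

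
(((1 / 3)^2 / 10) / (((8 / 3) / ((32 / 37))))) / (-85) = -2 / 47175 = -0.00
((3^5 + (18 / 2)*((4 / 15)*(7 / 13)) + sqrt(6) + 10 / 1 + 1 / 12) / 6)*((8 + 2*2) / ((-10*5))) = -198413 / 19500 - sqrt(6) / 25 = -10.27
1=1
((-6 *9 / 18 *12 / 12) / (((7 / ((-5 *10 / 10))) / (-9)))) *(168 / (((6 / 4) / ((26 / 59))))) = -56160 / 59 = -951.86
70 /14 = 5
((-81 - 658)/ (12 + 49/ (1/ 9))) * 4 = -2956/ 453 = -6.53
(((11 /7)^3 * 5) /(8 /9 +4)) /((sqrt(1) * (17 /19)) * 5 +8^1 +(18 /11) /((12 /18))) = 75867 /285376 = 0.27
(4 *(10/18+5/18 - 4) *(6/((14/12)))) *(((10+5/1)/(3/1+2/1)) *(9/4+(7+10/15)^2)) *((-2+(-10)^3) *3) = 250958916/7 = 35851273.71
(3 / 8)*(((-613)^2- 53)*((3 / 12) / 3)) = 93929 / 8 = 11741.12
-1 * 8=-8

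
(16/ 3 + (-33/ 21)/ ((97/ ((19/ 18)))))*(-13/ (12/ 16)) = -1689350/ 18333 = -92.15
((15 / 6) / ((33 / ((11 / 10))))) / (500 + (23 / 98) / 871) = 42679 / 256074138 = 0.00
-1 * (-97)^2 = -9409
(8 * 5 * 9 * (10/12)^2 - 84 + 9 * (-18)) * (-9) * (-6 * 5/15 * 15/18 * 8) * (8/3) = 1280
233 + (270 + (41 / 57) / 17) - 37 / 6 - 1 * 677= -349081 / 1938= -180.12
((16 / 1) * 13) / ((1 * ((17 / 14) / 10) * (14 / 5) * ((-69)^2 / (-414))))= -20800 / 391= -53.20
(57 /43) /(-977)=-57 /42011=-0.00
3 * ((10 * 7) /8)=105 /4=26.25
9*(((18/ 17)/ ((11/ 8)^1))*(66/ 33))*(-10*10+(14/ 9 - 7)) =-273312/ 187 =-1461.56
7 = 7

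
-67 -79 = -146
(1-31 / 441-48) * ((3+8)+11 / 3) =-913352 / 1323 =-690.36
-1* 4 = -4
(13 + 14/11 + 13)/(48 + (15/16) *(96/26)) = 1300/2453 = 0.53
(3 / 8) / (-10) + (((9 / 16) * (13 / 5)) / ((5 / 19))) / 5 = 537 / 500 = 1.07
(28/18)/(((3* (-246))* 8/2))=-7/13284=-0.00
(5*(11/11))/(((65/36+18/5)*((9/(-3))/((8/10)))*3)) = -80/973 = -0.08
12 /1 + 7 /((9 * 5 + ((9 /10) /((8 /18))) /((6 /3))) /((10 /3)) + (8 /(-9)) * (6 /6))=1166244 /92987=12.54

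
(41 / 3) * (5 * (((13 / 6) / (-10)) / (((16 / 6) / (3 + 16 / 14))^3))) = -38998011 / 702464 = -55.52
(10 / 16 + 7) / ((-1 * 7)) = -61 / 56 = -1.09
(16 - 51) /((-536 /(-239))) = -8365 /536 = -15.61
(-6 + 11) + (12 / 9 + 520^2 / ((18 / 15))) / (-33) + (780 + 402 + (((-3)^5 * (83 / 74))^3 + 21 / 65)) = -52810786027359179 / 2607616440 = -20252513.07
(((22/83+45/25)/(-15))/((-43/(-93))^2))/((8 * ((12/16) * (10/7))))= -0.08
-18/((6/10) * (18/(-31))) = 155/3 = 51.67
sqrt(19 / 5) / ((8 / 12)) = 3 *sqrt(95) / 10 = 2.92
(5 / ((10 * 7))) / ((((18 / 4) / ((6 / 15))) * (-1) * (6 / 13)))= -13 / 945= -0.01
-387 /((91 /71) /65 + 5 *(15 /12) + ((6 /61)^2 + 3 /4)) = -511209585 /9285512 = -55.05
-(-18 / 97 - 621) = 621.19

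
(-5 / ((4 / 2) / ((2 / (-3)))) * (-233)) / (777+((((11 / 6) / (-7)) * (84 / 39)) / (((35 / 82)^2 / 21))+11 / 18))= -0.54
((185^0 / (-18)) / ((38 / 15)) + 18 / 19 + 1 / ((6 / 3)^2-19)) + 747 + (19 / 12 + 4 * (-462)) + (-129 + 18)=-114908 / 95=-1209.56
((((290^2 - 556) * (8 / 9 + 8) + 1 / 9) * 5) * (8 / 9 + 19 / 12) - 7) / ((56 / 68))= 50560797809 / 4536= 11146560.36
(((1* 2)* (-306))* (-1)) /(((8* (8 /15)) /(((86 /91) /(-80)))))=-1.69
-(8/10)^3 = -64/125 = -0.51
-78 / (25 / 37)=-2886 / 25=-115.44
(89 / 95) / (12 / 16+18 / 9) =356 / 1045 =0.34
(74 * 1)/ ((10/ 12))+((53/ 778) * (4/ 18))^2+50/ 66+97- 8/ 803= 9180366114457/ 49211859015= 186.55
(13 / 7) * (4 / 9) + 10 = 682 / 63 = 10.83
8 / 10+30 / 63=134 / 105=1.28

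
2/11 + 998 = 10980/11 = 998.18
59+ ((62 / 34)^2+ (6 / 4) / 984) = 11816161 / 189584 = 62.33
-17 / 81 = -0.21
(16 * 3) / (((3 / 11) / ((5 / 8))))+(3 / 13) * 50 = 121.54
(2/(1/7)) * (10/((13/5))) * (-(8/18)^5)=-716800/767637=-0.93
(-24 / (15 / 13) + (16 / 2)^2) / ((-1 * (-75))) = 72 / 125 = 0.58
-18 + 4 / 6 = -17.33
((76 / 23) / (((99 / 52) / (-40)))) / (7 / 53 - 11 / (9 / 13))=2094560 / 475387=4.41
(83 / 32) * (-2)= -83 / 16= -5.19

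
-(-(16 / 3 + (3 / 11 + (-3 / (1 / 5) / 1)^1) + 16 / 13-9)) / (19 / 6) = -14726 / 2717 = -5.42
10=10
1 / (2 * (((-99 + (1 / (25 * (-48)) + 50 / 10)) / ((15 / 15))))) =-600 / 112801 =-0.01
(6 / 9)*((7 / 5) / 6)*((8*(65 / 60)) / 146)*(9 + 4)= 1183 / 9855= 0.12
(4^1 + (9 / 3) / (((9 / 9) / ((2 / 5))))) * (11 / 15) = 286 / 75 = 3.81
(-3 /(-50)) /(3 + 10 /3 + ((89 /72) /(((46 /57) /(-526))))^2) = 457056 /4944734277025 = 0.00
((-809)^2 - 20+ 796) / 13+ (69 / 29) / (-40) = 50404.33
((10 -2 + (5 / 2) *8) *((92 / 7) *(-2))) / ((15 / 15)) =-736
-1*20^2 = -400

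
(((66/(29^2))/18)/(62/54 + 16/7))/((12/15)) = 315/198476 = 0.00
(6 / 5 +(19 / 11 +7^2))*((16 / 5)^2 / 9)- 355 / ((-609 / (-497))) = -9196409 / 39875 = -230.63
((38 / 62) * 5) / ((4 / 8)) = 190 / 31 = 6.13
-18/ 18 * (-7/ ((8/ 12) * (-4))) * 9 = -189/ 8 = -23.62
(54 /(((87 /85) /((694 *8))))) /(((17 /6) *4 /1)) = 749520 /29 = 25845.52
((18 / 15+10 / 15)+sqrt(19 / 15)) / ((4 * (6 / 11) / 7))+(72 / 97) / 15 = 9.65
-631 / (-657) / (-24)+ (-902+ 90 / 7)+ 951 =6823127 / 110376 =61.82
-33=-33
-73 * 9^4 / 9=-53217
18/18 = 1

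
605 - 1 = 604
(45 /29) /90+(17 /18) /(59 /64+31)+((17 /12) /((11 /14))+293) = 1729427983 /5865453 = 294.85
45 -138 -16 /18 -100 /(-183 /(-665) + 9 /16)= -5702495 /26739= -213.27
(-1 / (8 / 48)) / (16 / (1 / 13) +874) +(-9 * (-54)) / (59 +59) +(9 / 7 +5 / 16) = 20417533 / 3574928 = 5.71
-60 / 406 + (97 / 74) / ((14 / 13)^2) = 413237 / 420616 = 0.98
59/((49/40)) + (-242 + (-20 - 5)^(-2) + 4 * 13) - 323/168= -105661949/735000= -143.76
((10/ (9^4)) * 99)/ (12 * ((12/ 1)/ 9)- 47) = -110/ 22599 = -0.00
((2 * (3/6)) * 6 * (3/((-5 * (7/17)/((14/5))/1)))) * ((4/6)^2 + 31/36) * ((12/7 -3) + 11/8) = -799/280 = -2.85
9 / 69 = 0.13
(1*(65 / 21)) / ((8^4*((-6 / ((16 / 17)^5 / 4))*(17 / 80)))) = -0.00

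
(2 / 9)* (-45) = -10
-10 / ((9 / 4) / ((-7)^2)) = -1960 / 9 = -217.78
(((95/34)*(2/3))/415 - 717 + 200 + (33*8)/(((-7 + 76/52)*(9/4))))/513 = -20503070/19543761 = -1.05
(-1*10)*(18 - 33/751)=-134850/751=-179.56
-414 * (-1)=414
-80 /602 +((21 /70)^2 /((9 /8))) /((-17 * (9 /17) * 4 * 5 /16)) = -47408 /338625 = -0.14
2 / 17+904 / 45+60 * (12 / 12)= 61358 / 765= 80.21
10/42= 5/21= 0.24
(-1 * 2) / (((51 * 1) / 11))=-22 / 51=-0.43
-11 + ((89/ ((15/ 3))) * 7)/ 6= 9.77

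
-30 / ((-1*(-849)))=-10 / 283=-0.04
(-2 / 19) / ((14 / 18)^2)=-162 / 931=-0.17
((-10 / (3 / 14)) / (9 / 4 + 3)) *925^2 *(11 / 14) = -376475000 / 63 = -5975793.65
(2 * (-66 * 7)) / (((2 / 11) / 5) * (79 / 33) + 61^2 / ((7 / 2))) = -2934855 / 3377084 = -0.87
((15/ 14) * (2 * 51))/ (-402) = -255/ 938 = -0.27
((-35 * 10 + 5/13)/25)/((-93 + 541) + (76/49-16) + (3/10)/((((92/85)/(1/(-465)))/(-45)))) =-254061864/7876912745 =-0.03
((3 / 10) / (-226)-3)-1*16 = -42943 / 2260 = -19.00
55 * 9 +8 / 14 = 3469 / 7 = 495.57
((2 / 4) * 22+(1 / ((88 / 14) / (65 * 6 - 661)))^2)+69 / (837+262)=3978409179 / 2127664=1869.85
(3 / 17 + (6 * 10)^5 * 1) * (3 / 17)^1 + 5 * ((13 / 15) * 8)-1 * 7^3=118972532702 / 867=137223221.11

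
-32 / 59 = -0.54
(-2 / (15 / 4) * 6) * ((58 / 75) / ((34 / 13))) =-6032 / 6375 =-0.95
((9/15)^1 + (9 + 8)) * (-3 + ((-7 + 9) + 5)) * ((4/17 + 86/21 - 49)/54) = -2806672/48195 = -58.24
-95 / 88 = -1.08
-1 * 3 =-3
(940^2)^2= 780748960000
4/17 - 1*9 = -149/17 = -8.76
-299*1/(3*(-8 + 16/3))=299/8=37.38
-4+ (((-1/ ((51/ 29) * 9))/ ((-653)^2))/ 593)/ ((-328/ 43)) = -152274638264449/ 38068659566424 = -4.00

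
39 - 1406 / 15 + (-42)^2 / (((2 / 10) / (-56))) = -7409621 / 15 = -493974.73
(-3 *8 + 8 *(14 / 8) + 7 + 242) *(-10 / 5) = -478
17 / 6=2.83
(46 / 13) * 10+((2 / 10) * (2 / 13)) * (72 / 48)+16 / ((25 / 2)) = 11931 / 325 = 36.71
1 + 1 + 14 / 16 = 2.88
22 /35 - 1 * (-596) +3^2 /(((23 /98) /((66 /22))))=572896 /805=711.67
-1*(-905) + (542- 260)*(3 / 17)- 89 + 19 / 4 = 59195 / 68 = 870.51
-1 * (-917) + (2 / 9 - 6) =8201 / 9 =911.22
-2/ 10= -1/ 5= -0.20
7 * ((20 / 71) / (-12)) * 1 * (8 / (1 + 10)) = -0.12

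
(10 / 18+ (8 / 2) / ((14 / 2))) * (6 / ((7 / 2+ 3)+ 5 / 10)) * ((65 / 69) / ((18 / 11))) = 50765 / 91287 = 0.56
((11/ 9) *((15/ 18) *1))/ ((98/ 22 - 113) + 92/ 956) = -0.01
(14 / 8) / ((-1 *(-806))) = 7 / 3224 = 0.00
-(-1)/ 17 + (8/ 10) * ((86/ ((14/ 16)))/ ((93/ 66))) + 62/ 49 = 57.13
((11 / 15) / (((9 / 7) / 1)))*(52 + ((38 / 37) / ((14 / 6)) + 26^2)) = 2075326 / 4995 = 415.48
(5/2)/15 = 1/6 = 0.17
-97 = -97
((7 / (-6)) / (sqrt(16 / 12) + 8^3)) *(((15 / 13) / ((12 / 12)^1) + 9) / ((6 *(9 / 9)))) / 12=-2464 / 7667673 + 77 *sqrt(3) / 184024152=-0.00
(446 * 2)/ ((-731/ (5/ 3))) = -4460/ 2193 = -2.03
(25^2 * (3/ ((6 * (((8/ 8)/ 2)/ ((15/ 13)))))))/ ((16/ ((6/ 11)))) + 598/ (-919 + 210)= 19256513/ 811096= 23.74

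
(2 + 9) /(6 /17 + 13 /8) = 1496 /269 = 5.56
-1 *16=-16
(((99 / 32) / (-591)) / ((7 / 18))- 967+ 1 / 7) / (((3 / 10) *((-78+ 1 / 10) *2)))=177775275 / 8593928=20.69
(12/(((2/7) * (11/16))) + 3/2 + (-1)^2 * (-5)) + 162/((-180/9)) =2722/55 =49.49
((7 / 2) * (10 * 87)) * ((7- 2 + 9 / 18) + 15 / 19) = 727755 / 38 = 19151.45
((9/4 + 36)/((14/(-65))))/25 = -1989/280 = -7.10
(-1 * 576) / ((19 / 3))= -1728 / 19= -90.95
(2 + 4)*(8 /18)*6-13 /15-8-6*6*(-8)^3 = 18439.13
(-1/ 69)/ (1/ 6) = -2/ 23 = -0.09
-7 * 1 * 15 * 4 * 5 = -2100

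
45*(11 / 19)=495 / 19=26.05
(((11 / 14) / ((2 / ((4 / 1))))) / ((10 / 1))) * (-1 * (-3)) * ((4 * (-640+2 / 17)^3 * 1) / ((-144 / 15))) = 252843516387 / 4913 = 51464180.01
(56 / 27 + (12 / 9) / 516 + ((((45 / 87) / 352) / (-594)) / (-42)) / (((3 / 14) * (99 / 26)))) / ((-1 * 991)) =-80405734091 / 38370341994336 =-0.00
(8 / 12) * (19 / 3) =38 / 9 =4.22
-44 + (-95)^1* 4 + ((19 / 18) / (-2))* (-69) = -4651 / 12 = -387.58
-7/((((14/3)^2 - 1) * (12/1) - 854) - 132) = 21/2210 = 0.01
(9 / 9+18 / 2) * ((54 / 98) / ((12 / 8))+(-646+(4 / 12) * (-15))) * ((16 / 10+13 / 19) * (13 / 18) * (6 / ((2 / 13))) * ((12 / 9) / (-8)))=55674853 / 798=69767.99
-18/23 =-0.78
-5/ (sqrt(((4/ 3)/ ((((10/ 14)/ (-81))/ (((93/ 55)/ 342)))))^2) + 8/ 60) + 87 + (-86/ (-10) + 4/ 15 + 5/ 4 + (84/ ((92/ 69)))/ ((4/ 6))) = 38512019/ 207120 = 185.94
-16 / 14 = -8 / 7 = -1.14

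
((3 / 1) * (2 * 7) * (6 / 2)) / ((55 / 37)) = 84.76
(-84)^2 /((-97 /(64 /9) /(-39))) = 1956864 /97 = 20173.86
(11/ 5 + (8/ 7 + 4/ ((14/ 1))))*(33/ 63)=1397/ 735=1.90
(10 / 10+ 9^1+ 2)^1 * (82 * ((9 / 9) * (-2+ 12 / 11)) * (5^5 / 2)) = -15375000 / 11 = -1397727.27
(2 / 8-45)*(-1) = 179 / 4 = 44.75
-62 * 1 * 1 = -62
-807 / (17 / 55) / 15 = -174.06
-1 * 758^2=-574564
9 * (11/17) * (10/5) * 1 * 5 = 990/17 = 58.24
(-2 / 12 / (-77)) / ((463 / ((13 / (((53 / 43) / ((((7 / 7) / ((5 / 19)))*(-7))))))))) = -10621 / 8097870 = -0.00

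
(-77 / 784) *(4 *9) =-99 / 28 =-3.54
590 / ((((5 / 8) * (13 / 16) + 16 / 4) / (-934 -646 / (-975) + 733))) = -2950249216 / 112515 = -26220.94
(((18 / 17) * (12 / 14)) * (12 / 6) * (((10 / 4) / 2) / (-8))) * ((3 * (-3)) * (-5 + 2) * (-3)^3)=98415 / 476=206.75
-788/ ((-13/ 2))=1576/ 13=121.23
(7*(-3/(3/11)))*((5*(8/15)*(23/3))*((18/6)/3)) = -14168/9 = -1574.22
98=98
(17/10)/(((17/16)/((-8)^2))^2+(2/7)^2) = 20.75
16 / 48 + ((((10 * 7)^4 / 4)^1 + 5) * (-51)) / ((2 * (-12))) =306127763 / 24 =12755323.46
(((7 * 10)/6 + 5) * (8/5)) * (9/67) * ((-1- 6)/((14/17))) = -2040/67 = -30.45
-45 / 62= -0.73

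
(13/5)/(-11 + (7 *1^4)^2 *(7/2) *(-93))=-0.00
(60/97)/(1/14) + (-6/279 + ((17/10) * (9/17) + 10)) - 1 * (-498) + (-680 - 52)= -214.46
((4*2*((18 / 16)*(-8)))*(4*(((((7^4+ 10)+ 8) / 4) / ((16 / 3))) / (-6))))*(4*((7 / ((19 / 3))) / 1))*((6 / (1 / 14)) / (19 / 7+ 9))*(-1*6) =-19670364 / 19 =-1035282.32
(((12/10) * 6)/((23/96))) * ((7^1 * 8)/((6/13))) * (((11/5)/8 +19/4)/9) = 1170624/575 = 2035.87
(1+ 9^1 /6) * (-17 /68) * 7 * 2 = -35 /4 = -8.75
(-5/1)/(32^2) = -0.00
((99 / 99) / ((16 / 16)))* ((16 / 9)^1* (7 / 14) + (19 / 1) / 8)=235 / 72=3.26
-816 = -816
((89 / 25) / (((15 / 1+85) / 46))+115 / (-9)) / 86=-125327 / 967500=-0.13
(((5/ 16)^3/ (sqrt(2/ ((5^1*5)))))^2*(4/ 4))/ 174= 390625/ 5838471168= 0.00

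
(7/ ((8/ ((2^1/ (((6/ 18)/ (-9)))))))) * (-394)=37233/ 2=18616.50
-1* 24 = -24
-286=-286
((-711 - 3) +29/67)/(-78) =47809/5226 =9.15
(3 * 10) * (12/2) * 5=900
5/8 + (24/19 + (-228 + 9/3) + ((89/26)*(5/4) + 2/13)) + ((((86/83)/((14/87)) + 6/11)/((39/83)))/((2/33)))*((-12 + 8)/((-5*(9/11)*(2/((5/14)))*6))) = -23042636/108927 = -211.54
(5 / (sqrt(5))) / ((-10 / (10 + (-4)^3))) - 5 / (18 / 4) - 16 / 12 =-22 / 9 + 27 *sqrt(5) / 5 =9.63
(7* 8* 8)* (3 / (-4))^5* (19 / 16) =-32319 / 256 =-126.25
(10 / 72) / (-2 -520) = -5 / 18792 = -0.00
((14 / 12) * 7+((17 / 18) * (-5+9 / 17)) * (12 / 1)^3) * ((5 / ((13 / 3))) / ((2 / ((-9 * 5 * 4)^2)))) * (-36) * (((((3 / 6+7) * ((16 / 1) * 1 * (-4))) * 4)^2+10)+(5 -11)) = 235022875278264000 / 13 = 18078682713712615.38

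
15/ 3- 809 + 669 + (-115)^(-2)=-135.00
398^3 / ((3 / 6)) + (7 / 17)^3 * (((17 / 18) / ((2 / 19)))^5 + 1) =126093643.34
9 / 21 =0.43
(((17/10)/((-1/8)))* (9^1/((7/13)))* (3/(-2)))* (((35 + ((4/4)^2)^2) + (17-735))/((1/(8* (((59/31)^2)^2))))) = -25451111166624/1042685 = -24409204.28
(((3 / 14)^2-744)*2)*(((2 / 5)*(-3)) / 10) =87489 / 490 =178.55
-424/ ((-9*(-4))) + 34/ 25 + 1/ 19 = -44311/ 4275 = -10.37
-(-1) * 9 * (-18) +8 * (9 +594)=4662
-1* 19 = -19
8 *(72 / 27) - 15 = 19 / 3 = 6.33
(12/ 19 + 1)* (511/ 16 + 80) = 55521/ 304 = 182.63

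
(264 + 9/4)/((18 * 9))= 355/216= 1.64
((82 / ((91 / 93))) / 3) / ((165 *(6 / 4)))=5084 / 45045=0.11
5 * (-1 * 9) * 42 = -1890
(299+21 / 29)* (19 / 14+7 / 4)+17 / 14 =1865 / 2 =932.50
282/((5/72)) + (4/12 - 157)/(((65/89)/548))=-22130984/195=-113492.23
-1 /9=-0.11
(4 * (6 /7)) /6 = 4 /7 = 0.57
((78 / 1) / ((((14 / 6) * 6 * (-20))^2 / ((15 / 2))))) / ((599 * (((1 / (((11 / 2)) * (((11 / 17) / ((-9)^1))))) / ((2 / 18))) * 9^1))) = -1573 / 25866449280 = -0.00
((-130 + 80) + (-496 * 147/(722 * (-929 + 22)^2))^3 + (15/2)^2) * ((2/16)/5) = 654794973252809559421011961/4190687828819221538180091040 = 0.16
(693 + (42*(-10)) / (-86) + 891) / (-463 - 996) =-68322 / 62737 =-1.09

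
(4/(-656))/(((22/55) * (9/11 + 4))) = -55/17384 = -0.00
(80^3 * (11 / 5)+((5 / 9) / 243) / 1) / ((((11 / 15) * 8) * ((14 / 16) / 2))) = 438857.14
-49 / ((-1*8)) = 49 / 8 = 6.12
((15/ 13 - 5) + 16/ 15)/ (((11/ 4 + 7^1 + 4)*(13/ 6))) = -4336/ 46475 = -0.09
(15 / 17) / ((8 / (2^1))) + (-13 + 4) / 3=-189 / 68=-2.78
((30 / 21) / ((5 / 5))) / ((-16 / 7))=-5 / 8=-0.62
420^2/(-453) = -58800/151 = -389.40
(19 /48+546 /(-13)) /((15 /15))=-1997 /48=-41.60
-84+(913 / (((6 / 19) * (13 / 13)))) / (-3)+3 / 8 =-75409 / 72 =-1047.35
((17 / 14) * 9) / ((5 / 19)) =2907 / 70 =41.53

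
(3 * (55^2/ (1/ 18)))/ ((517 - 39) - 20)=81675/ 229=356.66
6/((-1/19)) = -114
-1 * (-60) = 60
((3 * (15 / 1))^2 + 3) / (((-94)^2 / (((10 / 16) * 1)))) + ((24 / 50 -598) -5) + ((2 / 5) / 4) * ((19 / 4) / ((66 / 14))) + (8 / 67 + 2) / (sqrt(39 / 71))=-1097602466 / 1822425 + 142 * sqrt(2769) / 2613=-599.42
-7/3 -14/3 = -7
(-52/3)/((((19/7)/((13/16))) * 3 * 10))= -1183/6840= -0.17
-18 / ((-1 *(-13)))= -18 / 13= -1.38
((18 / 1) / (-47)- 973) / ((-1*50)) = 45749 / 2350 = 19.47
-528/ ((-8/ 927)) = 61182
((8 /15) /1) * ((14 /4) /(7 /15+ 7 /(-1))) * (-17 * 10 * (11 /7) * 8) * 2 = 59840 /49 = 1221.22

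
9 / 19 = 0.47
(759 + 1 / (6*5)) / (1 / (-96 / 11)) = -364336 / 55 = -6624.29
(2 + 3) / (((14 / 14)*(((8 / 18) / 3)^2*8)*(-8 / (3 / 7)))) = -10935 / 7168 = -1.53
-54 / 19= -2.84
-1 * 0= 0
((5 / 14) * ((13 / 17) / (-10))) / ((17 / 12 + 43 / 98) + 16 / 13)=-3549 / 401047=-0.01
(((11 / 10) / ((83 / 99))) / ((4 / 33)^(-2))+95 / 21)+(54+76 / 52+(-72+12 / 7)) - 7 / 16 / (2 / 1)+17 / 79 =-2945623943 / 286409760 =-10.28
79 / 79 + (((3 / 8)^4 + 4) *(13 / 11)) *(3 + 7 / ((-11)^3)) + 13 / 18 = 4304089069 / 269862912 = 15.95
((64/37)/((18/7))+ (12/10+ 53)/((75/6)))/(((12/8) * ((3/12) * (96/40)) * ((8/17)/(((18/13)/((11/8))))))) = 14177048/1190475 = 11.91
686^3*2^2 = 1291315424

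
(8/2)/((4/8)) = 8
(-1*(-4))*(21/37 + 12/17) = 3204/629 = 5.09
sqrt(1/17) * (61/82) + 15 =61 * sqrt(17)/1394 + 15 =15.18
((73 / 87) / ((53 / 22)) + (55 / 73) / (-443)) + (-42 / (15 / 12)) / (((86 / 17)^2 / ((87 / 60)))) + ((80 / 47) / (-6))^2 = -134905027300269533 / 91357791991183350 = -1.48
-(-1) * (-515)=-515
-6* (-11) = 66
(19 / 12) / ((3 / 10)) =95 / 18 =5.28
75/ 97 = 0.77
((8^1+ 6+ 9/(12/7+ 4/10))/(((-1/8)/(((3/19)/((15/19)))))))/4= -1351/185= -7.30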